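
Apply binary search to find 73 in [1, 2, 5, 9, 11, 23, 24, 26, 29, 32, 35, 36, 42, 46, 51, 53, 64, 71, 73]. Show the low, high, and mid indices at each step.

Binary search for 73 in [1, 2, 5, 9, 11, 23, 24, 26, 29, 32, 35, 36, 42, 46, 51, 53, 64, 71, 73]:

lo=0, hi=18, mid=9, arr[mid]=32 -> 32 < 73, search right half
lo=10, hi=18, mid=14, arr[mid]=51 -> 51 < 73, search right half
lo=15, hi=18, mid=16, arr[mid]=64 -> 64 < 73, search right half
lo=17, hi=18, mid=17, arr[mid]=71 -> 71 < 73, search right half
lo=18, hi=18, mid=18, arr[mid]=73 -> Found target at index 18!

Binary search finds 73 at index 18 after 5 comparisons. The search repeatedly halves the search space by comparing with the middle element.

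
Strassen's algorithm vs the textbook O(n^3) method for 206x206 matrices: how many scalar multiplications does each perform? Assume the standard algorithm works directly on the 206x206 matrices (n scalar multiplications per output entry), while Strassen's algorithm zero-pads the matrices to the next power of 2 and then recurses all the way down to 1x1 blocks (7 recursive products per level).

Matrix multiplication for 206x206 matrices:

Strassen's algorithm requires power-of-2 dimensions. Pad 206x206 to 256x256 (next power of 2).

Standard algorithm: 206^3 = 8741816 multiplications
Strassen's algorithm: 7^(log2(256)) = 7^8 = 5764801 multiplications
Savings: 8741816 - 5764801 = 2977015 multiplications

Standard: 8741816 multiplications (206^3). Strassen: 5764801 multiplications (7^8, after padding to 256x256). Strassen reduces 8 recursive multiplications to 7 at each level.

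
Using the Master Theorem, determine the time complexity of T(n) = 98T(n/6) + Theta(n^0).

Master Theorem for T(n) = 98T(n/6) + O(n^0):

a = 98, b = 6, c = 0
log_b(a) = log_6(98) = 2.5589

Case 1: c = 0 < log_6(98) = 2.5589
T(n) = O(n^(log_6 98))

For T(n) = 98T(n/6) + O(n^0): log_6(98) = 2.5589. This is Case 1 of the Master Theorem (c < log_b(a), work dominated by leaves), giving O(n^(log_6 98)).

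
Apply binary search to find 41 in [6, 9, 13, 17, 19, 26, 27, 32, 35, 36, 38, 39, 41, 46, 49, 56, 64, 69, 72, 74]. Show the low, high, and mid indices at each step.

Binary search for 41 in [6, 9, 13, 17, 19, 26, 27, 32, 35, 36, 38, 39, 41, 46, 49, 56, 64, 69, 72, 74]:

lo=0, hi=19, mid=9, arr[mid]=36 -> 36 < 41, search right half
lo=10, hi=19, mid=14, arr[mid]=49 -> 49 > 41, search left half
lo=10, hi=13, mid=11, arr[mid]=39 -> 39 < 41, search right half
lo=12, hi=13, mid=12, arr[mid]=41 -> Found target at index 12!

Binary search finds 41 at index 12 after 4 comparisons. The search repeatedly halves the search space by comparing with the middle element.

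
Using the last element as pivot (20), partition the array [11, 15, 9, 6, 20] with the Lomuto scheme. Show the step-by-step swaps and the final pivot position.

Lomuto partition with pivot = 20:

Initial array: [11, 15, 9, 6, 20]

arr[0]=11 <= 20: swap with position 0, array becomes [11, 15, 9, 6, 20]
arr[1]=15 <= 20: swap with position 1, array becomes [11, 15, 9, 6, 20]
arr[2]=9 <= 20: swap with position 2, array becomes [11, 15, 9, 6, 20]
arr[3]=6 <= 20: swap with position 3, array becomes [11, 15, 9, 6, 20]

Place pivot at position 4: [11, 15, 9, 6, 20]
Pivot position: 4

After partitioning with pivot 20, the array becomes [11, 15, 9, 6, 20]. The pivot is placed at index 4. All elements to the left of the pivot are <= 20, and all elements to the right are > 20.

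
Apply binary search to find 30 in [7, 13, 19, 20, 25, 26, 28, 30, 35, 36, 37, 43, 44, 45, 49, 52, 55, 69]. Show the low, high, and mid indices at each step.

Binary search for 30 in [7, 13, 19, 20, 25, 26, 28, 30, 35, 36, 37, 43, 44, 45, 49, 52, 55, 69]:

lo=0, hi=17, mid=8, arr[mid]=35 -> 35 > 30, search left half
lo=0, hi=7, mid=3, arr[mid]=20 -> 20 < 30, search right half
lo=4, hi=7, mid=5, arr[mid]=26 -> 26 < 30, search right half
lo=6, hi=7, mid=6, arr[mid]=28 -> 28 < 30, search right half
lo=7, hi=7, mid=7, arr[mid]=30 -> Found target at index 7!

Binary search finds 30 at index 7 after 5 comparisons. The search repeatedly halves the search space by comparing with the middle element.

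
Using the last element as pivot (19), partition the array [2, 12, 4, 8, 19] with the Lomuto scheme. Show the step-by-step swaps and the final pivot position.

Lomuto partition with pivot = 19:

Initial array: [2, 12, 4, 8, 19]

arr[0]=2 <= 19: swap with position 0, array becomes [2, 12, 4, 8, 19]
arr[1]=12 <= 19: swap with position 1, array becomes [2, 12, 4, 8, 19]
arr[2]=4 <= 19: swap with position 2, array becomes [2, 12, 4, 8, 19]
arr[3]=8 <= 19: swap with position 3, array becomes [2, 12, 4, 8, 19]

Place pivot at position 4: [2, 12, 4, 8, 19]
Pivot position: 4

After partitioning with pivot 19, the array becomes [2, 12, 4, 8, 19]. The pivot is placed at index 4. All elements to the left of the pivot are <= 19, and all elements to the right are > 19.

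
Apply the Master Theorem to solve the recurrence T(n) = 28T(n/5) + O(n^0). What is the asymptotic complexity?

Master Theorem for T(n) = 28T(n/5) + O(n^0):

a = 28, b = 5, c = 0
log_b(a) = log_5(28) = 2.0704

Case 1: c = 0 < log_5(28) = 2.0704
T(n) = O(n^(log_5 28))

For T(n) = 28T(n/5) + O(n^0): log_5(28) = 2.0704. This is Case 1 of the Master Theorem (c < log_b(a), work dominated by leaves), giving O(n^(log_5 28)).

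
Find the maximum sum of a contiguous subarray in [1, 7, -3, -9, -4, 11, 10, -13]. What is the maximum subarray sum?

Using Kadane's algorithm on [1, 7, -3, -9, -4, 11, 10, -13]:

Scanning through the array:
Position 1 (value 7): max_ending_here = 8, max_so_far = 8
Position 2 (value -3): max_ending_here = 5, max_so_far = 8
Position 3 (value -9): max_ending_here = -4, max_so_far = 8
Position 4 (value -4): max_ending_here = -4, max_so_far = 8
Position 5 (value 11): max_ending_here = 11, max_so_far = 11
Position 6 (value 10): max_ending_here = 21, max_so_far = 21
Position 7 (value -13): max_ending_here = 8, max_so_far = 21

Maximum subarray: [11, 10]
Maximum sum: 21

The maximum subarray is [11, 10] with sum 21. This subarray runs from index 5 to index 6.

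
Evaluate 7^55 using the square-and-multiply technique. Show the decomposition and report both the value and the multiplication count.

Computing 7^55 by squaring (build up from 7^1; each line after the first costs one multiplication):

7^1 = 7
7^2 = (7^1)^2 = 7^2 = 49
7^3 = 7 * 7^2 = 7 * 49 = 343
7^6 = (7^3)^2 = 343^2 = 117649
7^12 = (7^6)^2 = 117649^2 = 13841287201
7^13 = 7 * 7^12 = 7 * 13841287201 = 96889010407
7^26 = (7^13)^2 = 96889010407^2 = 9387480337647754305649
7^27 = 7 * 7^26 = 7 * 9387480337647754305649 = 65712362363534280139543
7^54 = (7^27)^2 = 65712362363534280139543^2 = 4318114567396436564035293097707728087552248849
7^55 = 7 * 7^54 = 7 * 4318114567396436564035293097707728087552248849 = 30226801971775055948247051683954096612865741943

Result: 30226801971775055948247051683954096612865741943
Multiplications needed: 9 (9 lines after 7^1)

7^55 = 30226801971775055948247051683954096612865741943. Using exponentiation by squaring, this requires 9 multiplications. The key idea: if the exponent is even, square the half-power; if odd, multiply by the base once.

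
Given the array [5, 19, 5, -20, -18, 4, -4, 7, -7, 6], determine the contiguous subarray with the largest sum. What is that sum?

Using Kadane's algorithm on [5, 19, 5, -20, -18, 4, -4, 7, -7, 6]:

Scanning through the array:
Position 1 (value 19): max_ending_here = 24, max_so_far = 24
Position 2 (value 5): max_ending_here = 29, max_so_far = 29
Position 3 (value -20): max_ending_here = 9, max_so_far = 29
Position 4 (value -18): max_ending_here = -9, max_so_far = 29
Position 5 (value 4): max_ending_here = 4, max_so_far = 29
Position 6 (value -4): max_ending_here = 0, max_so_far = 29
Position 7 (value 7): max_ending_here = 7, max_so_far = 29
Position 8 (value -7): max_ending_here = 0, max_so_far = 29
Position 9 (value 6): max_ending_here = 6, max_so_far = 29

Maximum subarray: [5, 19, 5]
Maximum sum: 29

The maximum subarray is [5, 19, 5] with sum 29. This subarray runs from index 0 to index 2.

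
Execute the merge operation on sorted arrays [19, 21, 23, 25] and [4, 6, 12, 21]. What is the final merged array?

Merging process:

Compare 19 vs 4: take 4 from right. Merged: [4]
Compare 19 vs 6: take 6 from right. Merged: [4, 6]
Compare 19 vs 12: take 12 from right. Merged: [4, 6, 12]
Compare 19 vs 21: take 19 from left. Merged: [4, 6, 12, 19]
Compare 21 vs 21: take 21 from left. Merged: [4, 6, 12, 19, 21]
Compare 23 vs 21: take 21 from right. Merged: [4, 6, 12, 19, 21, 21]
Append remaining from left: [23, 25]. Merged: [4, 6, 12, 19, 21, 21, 23, 25]

Final merged array: [4, 6, 12, 19, 21, 21, 23, 25]
Total comparisons: 6

The merged array is [4, 6, 12, 19, 21, 21, 23, 25], requiring 6 comparisons. The merge step runs in O(n) time where n is the total number of elements.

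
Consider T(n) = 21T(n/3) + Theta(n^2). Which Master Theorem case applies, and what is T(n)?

Master Theorem for T(n) = 21T(n/3) + O(n^2):

a = 21, b = 3, c = 2
log_b(a) = log_3(21) = 2.7712

Case 1: c = 2 < log_3(21) = 2.7712
T(n) = O(n^(log_3 21))

For T(n) = 21T(n/3) + O(n^2): log_3(21) = 2.7712. This is Case 1 of the Master Theorem (c < log_b(a), work dominated by leaves), giving O(n^(log_3 21)).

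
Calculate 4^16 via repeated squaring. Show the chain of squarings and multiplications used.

Computing 4^16 by squaring (build up from 4^1; each line after the first costs one multiplication):

4^1 = 4
4^2 = (4^1)^2 = 4^2 = 16
4^4 = (4^2)^2 = 16^2 = 256
4^8 = (4^4)^2 = 256^2 = 65536
4^16 = (4^8)^2 = 65536^2 = 4294967296

Result: 4294967296
Multiplications needed: 4 (4 lines after 4^1)

4^16 = 4294967296. Using exponentiation by squaring, this requires 4 multiplications. The key idea: if the exponent is even, square the half-power; if odd, multiply by the base once.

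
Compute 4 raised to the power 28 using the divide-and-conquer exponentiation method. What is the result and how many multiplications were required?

Computing 4^28 by squaring (build up from 4^1; each line after the first costs one multiplication):

4^1 = 4
4^2 = (4^1)^2 = 4^2 = 16
4^3 = 4 * 4^2 = 4 * 16 = 64
4^6 = (4^3)^2 = 64^2 = 4096
4^7 = 4 * 4^6 = 4 * 4096 = 16384
4^14 = (4^7)^2 = 16384^2 = 268435456
4^28 = (4^14)^2 = 268435456^2 = 72057594037927936

Result: 72057594037927936
Multiplications needed: 6 (6 lines after 4^1)

4^28 = 72057594037927936. Using exponentiation by squaring, this requires 6 multiplications. The key idea: if the exponent is even, square the half-power; if odd, multiply by the base once.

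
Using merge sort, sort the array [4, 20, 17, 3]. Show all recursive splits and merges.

Merge sort trace:

Split: [4, 20, 17, 3] -> [4, 20] and [17, 3]
  Split: [4, 20] -> [4] and [20]
  Merge: [4] + [20] -> [4, 20]
  Split: [17, 3] -> [17] and [3]
  Merge: [17] + [3] -> [3, 17]
Merge: [4, 20] + [3, 17] -> [3, 4, 17, 20]

Final sorted array: [3, 4, 17, 20]

The merge sort proceeds by recursively splitting the array and merging sorted halves.
After all merges, the sorted array is [3, 4, 17, 20].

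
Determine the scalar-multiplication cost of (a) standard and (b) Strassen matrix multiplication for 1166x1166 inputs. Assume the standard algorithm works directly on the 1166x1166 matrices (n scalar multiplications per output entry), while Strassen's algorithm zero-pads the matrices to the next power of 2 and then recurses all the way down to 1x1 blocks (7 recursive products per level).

Matrix multiplication for 1166x1166 matrices:

Strassen's algorithm requires power-of-2 dimensions. Pad 1166x1166 to 2048x2048 (next power of 2).

Standard algorithm: 1166^3 = 1585242296 multiplications
Strassen's algorithm: 7^(log2(2048)) = 7^11 = 1977326743 multiplications
Difference: 1585242296 - 1977326743 = -392084447 (Strassen uses MORE here due to padding overhead — for small or just-over-power-of-2 n, padding can outweigh the per-level savings)

Standard: 1585242296 multiplications (1166^3). Strassen: 1977326743 multiplications (7^11, after padding to 2048x2048). Strassen reduces 8 recursive multiplications to 7 at each level.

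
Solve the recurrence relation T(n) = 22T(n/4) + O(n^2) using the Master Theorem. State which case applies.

Master Theorem for T(n) = 22T(n/4) + O(n^2):

a = 22, b = 4, c = 2
log_b(a) = log_4(22) = 2.2297

Case 1: c = 2 < log_4(22) = 2.2297
T(n) = O(n^(log_4 22))

For T(n) = 22T(n/4) + O(n^2): log_4(22) = 2.2297. This is Case 1 of the Master Theorem (c < log_b(a), work dominated by leaves), giving O(n^(log_4 22)).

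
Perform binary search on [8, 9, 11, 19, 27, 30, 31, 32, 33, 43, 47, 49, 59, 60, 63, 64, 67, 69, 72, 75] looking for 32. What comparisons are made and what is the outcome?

Binary search for 32 in [8, 9, 11, 19, 27, 30, 31, 32, 33, 43, 47, 49, 59, 60, 63, 64, 67, 69, 72, 75]:

lo=0, hi=19, mid=9, arr[mid]=43 -> 43 > 32, search left half
lo=0, hi=8, mid=4, arr[mid]=27 -> 27 < 32, search right half
lo=5, hi=8, mid=6, arr[mid]=31 -> 31 < 32, search right half
lo=7, hi=8, mid=7, arr[mid]=32 -> Found target at index 7!

Binary search finds 32 at index 7 after 4 comparisons. The search repeatedly halves the search space by comparing with the middle element.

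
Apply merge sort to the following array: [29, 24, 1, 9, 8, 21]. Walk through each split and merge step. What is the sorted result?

Merge sort trace:

Split: [29, 24, 1, 9, 8, 21] -> [29, 24, 1] and [9, 8, 21]
  Split: [29, 24, 1] -> [29] and [24, 1]
    Split: [24, 1] -> [24] and [1]
    Merge: [24] + [1] -> [1, 24]
  Merge: [29] + [1, 24] -> [1, 24, 29]
  Split: [9, 8, 21] -> [9] and [8, 21]
    Split: [8, 21] -> [8] and [21]
    Merge: [8] + [21] -> [8, 21]
  Merge: [9] + [8, 21] -> [8, 9, 21]
Merge: [1, 24, 29] + [8, 9, 21] -> [1, 8, 9, 21, 24, 29]

Final sorted array: [1, 8, 9, 21, 24, 29]

The merge sort proceeds by recursively splitting the array and merging sorted halves.
After all merges, the sorted array is [1, 8, 9, 21, 24, 29].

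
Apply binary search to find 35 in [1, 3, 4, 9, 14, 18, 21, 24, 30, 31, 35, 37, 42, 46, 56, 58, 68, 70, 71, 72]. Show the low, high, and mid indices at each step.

Binary search for 35 in [1, 3, 4, 9, 14, 18, 21, 24, 30, 31, 35, 37, 42, 46, 56, 58, 68, 70, 71, 72]:

lo=0, hi=19, mid=9, arr[mid]=31 -> 31 < 35, search right half
lo=10, hi=19, mid=14, arr[mid]=56 -> 56 > 35, search left half
lo=10, hi=13, mid=11, arr[mid]=37 -> 37 > 35, search left half
lo=10, hi=10, mid=10, arr[mid]=35 -> Found target at index 10!

Binary search finds 35 at index 10 after 4 comparisons. The search repeatedly halves the search space by comparing with the middle element.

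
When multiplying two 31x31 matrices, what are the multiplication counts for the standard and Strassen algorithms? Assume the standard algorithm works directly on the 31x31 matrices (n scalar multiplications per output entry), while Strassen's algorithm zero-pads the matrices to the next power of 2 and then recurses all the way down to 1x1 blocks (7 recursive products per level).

Matrix multiplication for 31x31 matrices:

Strassen's algorithm requires power-of-2 dimensions. Pad 31x31 to 32x32 (next power of 2).

Standard algorithm: 31^3 = 29791 multiplications
Strassen's algorithm: 7^(log2(32)) = 7^5 = 16807 multiplications
Savings: 29791 - 16807 = 12984 multiplications

Standard: 29791 multiplications (31^3). Strassen: 16807 multiplications (7^5, after padding to 32x32). Strassen reduces 8 recursive multiplications to 7 at each level.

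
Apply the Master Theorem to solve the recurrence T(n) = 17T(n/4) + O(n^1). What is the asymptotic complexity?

Master Theorem for T(n) = 17T(n/4) + O(n^1):

a = 17, b = 4, c = 1
log_b(a) = log_4(17) = 2.0437

Case 1: c = 1 < log_4(17) = 2.0437
T(n) = O(n^(log_4 17))

For T(n) = 17T(n/4) + O(n^1): log_4(17) = 2.0437. This is Case 1 of the Master Theorem (c < log_b(a), work dominated by leaves), giving O(n^(log_4 17)).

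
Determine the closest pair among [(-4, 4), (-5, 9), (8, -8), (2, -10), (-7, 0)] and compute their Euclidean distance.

Computing all pairwise distances among 5 points:

d((-4, 4), (-5, 9)) = 5.099
d((-4, 4), (8, -8)) = 16.9706
d((-4, 4), (2, -10)) = 15.2315
d((-4, 4), (-7, 0)) = 5.0 <-- minimum
d((-5, 9), (8, -8)) = 21.4009
d((-5, 9), (2, -10)) = 20.2485
d((-5, 9), (-7, 0)) = 9.2195
d((8, -8), (2, -10)) = 6.3246
d((8, -8), (-7, 0)) = 17.0
d((2, -10), (-7, 0)) = 13.4536

Closest pair: (-4, 4) and (-7, 0) with distance 5.0

The closest pair is (-4, 4) and (-7, 0) with Euclidean distance 5.0. For 5 points, brute-force pairwise comparison is shown above. For large n, the divide-and-conquer algorithm (sort by x, recurse on halves, check the dividing strip) achieves O(n log n).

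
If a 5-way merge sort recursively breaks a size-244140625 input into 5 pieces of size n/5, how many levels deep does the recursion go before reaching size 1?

For divide and conquer with division factor 5:

Problem sizes at each level:
Level 0: 244140625
Level 1: 48828125
Level 2: 9765625
Level 3: 1953125
Level 4: 390625
Level 5: 78125
Level 6: 15625
Level 7: 3125
Level 8: 625
Level 9: 125
Level 10: 25
Level 11: 5
Level 12: 1

The root is level 0 and the size-1 base case is level 12 (the tree spans levels 0 through 12, i.e. 13 levels counting the root), so the depth is the number of divisions: log_5(244140625) = 12

The recursion tree depth is log_5(244140625) = 12. At each level, the problem size is divided by 5, so it takes 12 divisions to reduce to a base case of size 1. The algorithm makes 5 recursive calls at each level.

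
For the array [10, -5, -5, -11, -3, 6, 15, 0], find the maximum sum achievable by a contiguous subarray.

Using Kadane's algorithm on [10, -5, -5, -11, -3, 6, 15, 0]:

Scanning through the array:
Position 1 (value -5): max_ending_here = 5, max_so_far = 10
Position 2 (value -5): max_ending_here = 0, max_so_far = 10
Position 3 (value -11): max_ending_here = -11, max_so_far = 10
Position 4 (value -3): max_ending_here = -3, max_so_far = 10
Position 5 (value 6): max_ending_here = 6, max_so_far = 10
Position 6 (value 15): max_ending_here = 21, max_so_far = 21
Position 7 (value 0): max_ending_here = 21, max_so_far = 21

Maximum subarray: [6, 15]
Maximum sum: 21

The maximum subarray is [6, 15] with sum 21. This subarray runs from index 5 to index 6.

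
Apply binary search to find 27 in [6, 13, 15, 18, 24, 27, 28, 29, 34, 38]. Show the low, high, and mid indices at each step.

Binary search for 27 in [6, 13, 15, 18, 24, 27, 28, 29, 34, 38]:

lo=0, hi=9, mid=4, arr[mid]=24 -> 24 < 27, search right half
lo=5, hi=9, mid=7, arr[mid]=29 -> 29 > 27, search left half
lo=5, hi=6, mid=5, arr[mid]=27 -> Found target at index 5!

Binary search finds 27 at index 5 after 3 comparisons. The search repeatedly halves the search space by comparing with the middle element.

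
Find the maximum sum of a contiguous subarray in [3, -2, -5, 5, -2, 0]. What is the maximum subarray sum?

Using Kadane's algorithm on [3, -2, -5, 5, -2, 0]:

Scanning through the array:
Position 1 (value -2): max_ending_here = 1, max_so_far = 3
Position 2 (value -5): max_ending_here = -4, max_so_far = 3
Position 3 (value 5): max_ending_here = 5, max_so_far = 5
Position 4 (value -2): max_ending_here = 3, max_so_far = 5
Position 5 (value 0): max_ending_here = 3, max_so_far = 5

Maximum subarray: [5]
Maximum sum: 5

The maximum subarray is [5] with sum 5. This subarray runs from index 3 to index 3.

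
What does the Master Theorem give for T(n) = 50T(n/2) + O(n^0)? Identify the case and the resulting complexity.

Master Theorem for T(n) = 50T(n/2) + O(n^0):

a = 50, b = 2, c = 0
log_b(a) = log_2(50) = 5.6439

Case 1: c = 0 < log_2(50) = 5.6439
T(n) = O(n^(log_2 50))

For T(n) = 50T(n/2) + O(n^0): log_2(50) = 5.6439. This is Case 1 of the Master Theorem (c < log_b(a), work dominated by leaves), giving O(n^(log_2 50)).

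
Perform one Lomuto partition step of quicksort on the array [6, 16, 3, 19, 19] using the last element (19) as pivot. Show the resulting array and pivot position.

Lomuto partition with pivot = 19:

Initial array: [6, 16, 3, 19, 19]

arr[0]=6 <= 19: swap with position 0, array becomes [6, 16, 3, 19, 19]
arr[1]=16 <= 19: swap with position 1, array becomes [6, 16, 3, 19, 19]
arr[2]=3 <= 19: swap with position 2, array becomes [6, 16, 3, 19, 19]
arr[3]=19 <= 19: swap with position 3, array becomes [6, 16, 3, 19, 19]

Place pivot at position 4: [6, 16, 3, 19, 19]
Pivot position: 4

After partitioning with pivot 19, the array becomes [6, 16, 3, 19, 19]. The pivot is placed at index 4. All elements to the left of the pivot are <= 19, and all elements to the right are > 19.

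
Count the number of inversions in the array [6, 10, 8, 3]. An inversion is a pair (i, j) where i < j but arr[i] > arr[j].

Finding inversions in [6, 10, 8, 3]:

(0, 3): arr[0]=6 > arr[3]=3
(1, 2): arr[1]=10 > arr[2]=8
(1, 3): arr[1]=10 > arr[3]=3
(2, 3): arr[2]=8 > arr[3]=3

Total inversions: 4

The array has 4 inversion(s): (0,3), (1,2), (1,3), (2,3). Each pair (i,j) satisfies i < j and arr[i] > arr[j].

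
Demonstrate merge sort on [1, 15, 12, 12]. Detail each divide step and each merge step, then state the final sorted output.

Merge sort trace:

Split: [1, 15, 12, 12] -> [1, 15] and [12, 12]
  Split: [1, 15] -> [1] and [15]
  Merge: [1] + [15] -> [1, 15]
  Split: [12, 12] -> [12] and [12]
  Merge: [12] + [12] -> [12, 12]
Merge: [1, 15] + [12, 12] -> [1, 12, 12, 15]

Final sorted array: [1, 12, 12, 15]

The merge sort proceeds by recursively splitting the array and merging sorted halves.
After all merges, the sorted array is [1, 12, 12, 15].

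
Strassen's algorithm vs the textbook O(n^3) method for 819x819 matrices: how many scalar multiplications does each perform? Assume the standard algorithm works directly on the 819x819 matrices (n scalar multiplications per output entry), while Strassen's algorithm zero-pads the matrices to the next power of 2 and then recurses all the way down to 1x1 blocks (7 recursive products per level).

Matrix multiplication for 819x819 matrices:

Strassen's algorithm requires power-of-2 dimensions. Pad 819x819 to 1024x1024 (next power of 2).

Standard algorithm: 819^3 = 549353259 multiplications
Strassen's algorithm: 7^(log2(1024)) = 7^10 = 282475249 multiplications
Savings: 549353259 - 282475249 = 266878010 multiplications

Standard: 549353259 multiplications (819^3). Strassen: 282475249 multiplications (7^10, after padding to 1024x1024). Strassen reduces 8 recursive multiplications to 7 at each level.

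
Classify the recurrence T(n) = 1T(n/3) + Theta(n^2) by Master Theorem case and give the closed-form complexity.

Master Theorem for T(n) = 1T(n/3) + O(n^2):

a = 1, b = 3, c = 2
log_b(a) = log_3(1) = 0.0000

Case 3: c = 2 > log_3(1) = 0.0000
T(n) = O(n^2) = O(n^2)

For T(n) = 1T(n/3) + O(n^2): log_3(1) = 0.0000. This is Case 3 of the Master Theorem (c > log_b(a), work dominated by root), giving O(n^2).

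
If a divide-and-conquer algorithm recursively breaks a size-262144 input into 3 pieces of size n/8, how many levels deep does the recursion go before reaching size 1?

For divide and conquer with division factor 8:

Problem sizes at each level:
Level 0: 262144
Level 1: 32768
Level 2: 4096
Level 3: 512
Level 4: 64
Level 5: 8
Level 6: 1

The root is level 0 and the size-1 base case is level 6 (the tree spans levels 0 through 6, i.e. 7 levels counting the root), so the depth is the number of divisions: log_8(262144) = 6

The recursion tree depth is log_8(262144) = 6. At each level, the problem size is divided by 8, so it takes 6 divisions to reduce to a base case of size 1. The algorithm makes 3 recursive calls at each level.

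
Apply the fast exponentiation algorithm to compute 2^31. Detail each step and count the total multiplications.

Computing 2^31 by squaring (build up from 2^1; each line after the first costs one multiplication):

2^1 = 2
2^2 = (2^1)^2 = 2^2 = 4
2^3 = 2 * 2^2 = 2 * 4 = 8
2^6 = (2^3)^2 = 8^2 = 64
2^7 = 2 * 2^6 = 2 * 64 = 128
2^14 = (2^7)^2 = 128^2 = 16384
2^15 = 2 * 2^14 = 2 * 16384 = 32768
2^30 = (2^15)^2 = 32768^2 = 1073741824
2^31 = 2 * 2^30 = 2 * 1073741824 = 2147483648

Result: 2147483648
Multiplications needed: 8 (8 lines after 2^1)

2^31 = 2147483648. Using exponentiation by squaring, this requires 8 multiplications. The key idea: if the exponent is even, square the half-power; if odd, multiply by the base once.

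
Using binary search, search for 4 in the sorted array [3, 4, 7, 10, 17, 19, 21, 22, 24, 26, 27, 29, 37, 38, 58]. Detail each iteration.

Binary search for 4 in [3, 4, 7, 10, 17, 19, 21, 22, 24, 26, 27, 29, 37, 38, 58]:

lo=0, hi=14, mid=7, arr[mid]=22 -> 22 > 4, search left half
lo=0, hi=6, mid=3, arr[mid]=10 -> 10 > 4, search left half
lo=0, hi=2, mid=1, arr[mid]=4 -> Found target at index 1!

Binary search finds 4 at index 1 after 3 comparisons. The search repeatedly halves the search space by comparing with the middle element.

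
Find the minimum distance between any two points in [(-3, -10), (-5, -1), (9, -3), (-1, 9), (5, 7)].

Computing all pairwise distances among 5 points:

d((-3, -10), (-5, -1)) = 9.2195
d((-3, -10), (9, -3)) = 13.8924
d((-3, -10), (-1, 9)) = 19.105
d((-3, -10), (5, 7)) = 18.7883
d((-5, -1), (9, -3)) = 14.1421
d((-5, -1), (-1, 9)) = 10.7703
d((-5, -1), (5, 7)) = 12.8062
d((9, -3), (-1, 9)) = 15.6205
d((9, -3), (5, 7)) = 10.7703
d((-1, 9), (5, 7)) = 6.3246 <-- minimum

Closest pair: (-1, 9) and (5, 7) with distance 6.3246

The closest pair is (-1, 9) and (5, 7) with Euclidean distance 6.3246. For 5 points, brute-force pairwise comparison is shown above. For large n, the divide-and-conquer algorithm (sort by x, recurse on halves, check the dividing strip) achieves O(n log n).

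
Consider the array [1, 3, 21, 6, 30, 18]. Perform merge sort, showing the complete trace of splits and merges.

Merge sort trace:

Split: [1, 3, 21, 6, 30, 18] -> [1, 3, 21] and [6, 30, 18]
  Split: [1, 3, 21] -> [1] and [3, 21]
    Split: [3, 21] -> [3] and [21]
    Merge: [3] + [21] -> [3, 21]
  Merge: [1] + [3, 21] -> [1, 3, 21]
  Split: [6, 30, 18] -> [6] and [30, 18]
    Split: [30, 18] -> [30] and [18]
    Merge: [30] + [18] -> [18, 30]
  Merge: [6] + [18, 30] -> [6, 18, 30]
Merge: [1, 3, 21] + [6, 18, 30] -> [1, 3, 6, 18, 21, 30]

Final sorted array: [1, 3, 6, 18, 21, 30]

The merge sort proceeds by recursively splitting the array and merging sorted halves.
After all merges, the sorted array is [1, 3, 6, 18, 21, 30].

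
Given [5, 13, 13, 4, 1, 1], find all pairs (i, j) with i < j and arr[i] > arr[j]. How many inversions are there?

Finding inversions in [5, 13, 13, 4, 1, 1]:

(0, 3): arr[0]=5 > arr[3]=4
(0, 4): arr[0]=5 > arr[4]=1
(0, 5): arr[0]=5 > arr[5]=1
(1, 3): arr[1]=13 > arr[3]=4
(1, 4): arr[1]=13 > arr[4]=1
(1, 5): arr[1]=13 > arr[5]=1
(2, 3): arr[2]=13 > arr[3]=4
(2, 4): arr[2]=13 > arr[4]=1
(2, 5): arr[2]=13 > arr[5]=1
(3, 4): arr[3]=4 > arr[4]=1
(3, 5): arr[3]=4 > arr[5]=1

Total inversions: 11

The array has 11 inversion(s): (0,3), (0,4), (0,5), (1,3), (1,4), (1,5), (2,3), (2,4), (2,5), (3,4), (3,5). Each pair (i,j) satisfies i < j and arr[i] > arr[j].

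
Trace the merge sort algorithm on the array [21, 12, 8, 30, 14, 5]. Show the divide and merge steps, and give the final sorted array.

Merge sort trace:

Split: [21, 12, 8, 30, 14, 5] -> [21, 12, 8] and [30, 14, 5]
  Split: [21, 12, 8] -> [21] and [12, 8]
    Split: [12, 8] -> [12] and [8]
    Merge: [12] + [8] -> [8, 12]
  Merge: [21] + [8, 12] -> [8, 12, 21]
  Split: [30, 14, 5] -> [30] and [14, 5]
    Split: [14, 5] -> [14] and [5]
    Merge: [14] + [5] -> [5, 14]
  Merge: [30] + [5, 14] -> [5, 14, 30]
Merge: [8, 12, 21] + [5, 14, 30] -> [5, 8, 12, 14, 21, 30]

Final sorted array: [5, 8, 12, 14, 21, 30]

The merge sort proceeds by recursively splitting the array and merging sorted halves.
After all merges, the sorted array is [5, 8, 12, 14, 21, 30].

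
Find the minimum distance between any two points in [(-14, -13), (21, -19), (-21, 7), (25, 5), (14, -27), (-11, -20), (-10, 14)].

Computing all pairwise distances among 7 points:

d((-14, -13), (21, -19)) = 35.5106
d((-14, -13), (-21, 7)) = 21.1896
d((-14, -13), (25, 5)) = 42.9535
d((-14, -13), (14, -27)) = 31.305
d((-14, -13), (-11, -20)) = 7.6158 <-- minimum
d((-14, -13), (-10, 14)) = 27.2947
d((21, -19), (-21, 7)) = 49.3964
d((21, -19), (25, 5)) = 24.3311
d((21, -19), (14, -27)) = 10.6301
d((21, -19), (-11, -20)) = 32.0156
d((21, -19), (-10, 14)) = 45.2769
d((-21, 7), (25, 5)) = 46.0435
d((-21, 7), (14, -27)) = 48.7955
d((-21, 7), (-11, -20)) = 28.7924
d((-21, 7), (-10, 14)) = 13.0384
d((25, 5), (14, -27)) = 33.8378
d((25, 5), (-11, -20)) = 43.8292
d((25, 5), (-10, 14)) = 36.1386
d((14, -27), (-11, -20)) = 25.9615
d((14, -27), (-10, 14)) = 47.5079
d((-11, -20), (-10, 14)) = 34.0147

Closest pair: (-14, -13) and (-11, -20) with distance 7.6158

The closest pair is (-14, -13) and (-11, -20) with Euclidean distance 7.6158. For 7 points, brute-force pairwise comparison is shown above. For large n, the divide-and-conquer algorithm (sort by x, recurse on halves, check the dividing strip) achieves O(n log n).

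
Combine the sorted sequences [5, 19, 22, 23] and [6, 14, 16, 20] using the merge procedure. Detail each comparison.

Merging process:

Compare 5 vs 6: take 5 from left. Merged: [5]
Compare 19 vs 6: take 6 from right. Merged: [5, 6]
Compare 19 vs 14: take 14 from right. Merged: [5, 6, 14]
Compare 19 vs 16: take 16 from right. Merged: [5, 6, 14, 16]
Compare 19 vs 20: take 19 from left. Merged: [5, 6, 14, 16, 19]
Compare 22 vs 20: take 20 from right. Merged: [5, 6, 14, 16, 19, 20]
Append remaining from left: [22, 23]. Merged: [5, 6, 14, 16, 19, 20, 22, 23]

Final merged array: [5, 6, 14, 16, 19, 20, 22, 23]
Total comparisons: 6

The merged array is [5, 6, 14, 16, 19, 20, 22, 23], requiring 6 comparisons. The merge step runs in O(n) time where n is the total number of elements.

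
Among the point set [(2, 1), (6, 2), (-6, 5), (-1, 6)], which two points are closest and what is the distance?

Computing all pairwise distances among 4 points:

d((2, 1), (6, 2)) = 4.1231 <-- minimum
d((2, 1), (-6, 5)) = 8.9443
d((2, 1), (-1, 6)) = 5.831
d((6, 2), (-6, 5)) = 12.3693
d((6, 2), (-1, 6)) = 8.0623
d((-6, 5), (-1, 6)) = 5.099

Closest pair: (2, 1) and (6, 2) with distance 4.1231

The closest pair is (2, 1) and (6, 2) with Euclidean distance 4.1231. For 4 points, brute-force pairwise comparison is shown above. For large n, the divide-and-conquer algorithm (sort by x, recurse on halves, check the dividing strip) achieves O(n log n).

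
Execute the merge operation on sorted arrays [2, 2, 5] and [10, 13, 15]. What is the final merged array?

Merging process:

Compare 2 vs 10: take 2 from left. Merged: [2]
Compare 2 vs 10: take 2 from left. Merged: [2, 2]
Compare 5 vs 10: take 5 from left. Merged: [2, 2, 5]
Append remaining from right: [10, 13, 15]. Merged: [2, 2, 5, 10, 13, 15]

Final merged array: [2, 2, 5, 10, 13, 15]
Total comparisons: 3

The merged array is [2, 2, 5, 10, 13, 15], requiring 3 comparisons. The merge step runs in O(n) time where n is the total number of elements.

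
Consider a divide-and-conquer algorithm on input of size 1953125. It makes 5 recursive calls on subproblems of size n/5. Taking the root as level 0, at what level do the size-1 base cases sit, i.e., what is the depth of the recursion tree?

For divide and conquer with division factor 5:

Problem sizes at each level:
Level 0: 1953125
Level 1: 390625
Level 2: 78125
Level 3: 15625
Level 4: 3125
Level 5: 625
Level 6: 125
Level 7: 25
Level 8: 5
Level 9: 1

The root is level 0 and the size-1 base case is level 9 (the tree spans levels 0 through 9, i.e. 10 levels counting the root), so the depth is the number of divisions: log_5(1953125) = 9

The recursion tree depth is log_5(1953125) = 9. At each level, the problem size is divided by 5, so it takes 9 divisions to reduce to a base case of size 1. The algorithm makes 5 recursive calls at each level.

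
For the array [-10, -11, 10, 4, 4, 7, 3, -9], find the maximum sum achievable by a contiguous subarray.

Using Kadane's algorithm on [-10, -11, 10, 4, 4, 7, 3, -9]:

Scanning through the array:
Position 1 (value -11): max_ending_here = -11, max_so_far = -10
Position 2 (value 10): max_ending_here = 10, max_so_far = 10
Position 3 (value 4): max_ending_here = 14, max_so_far = 14
Position 4 (value 4): max_ending_here = 18, max_so_far = 18
Position 5 (value 7): max_ending_here = 25, max_so_far = 25
Position 6 (value 3): max_ending_here = 28, max_so_far = 28
Position 7 (value -9): max_ending_here = 19, max_so_far = 28

Maximum subarray: [10, 4, 4, 7, 3]
Maximum sum: 28

The maximum subarray is [10, 4, 4, 7, 3] with sum 28. This subarray runs from index 2 to index 6.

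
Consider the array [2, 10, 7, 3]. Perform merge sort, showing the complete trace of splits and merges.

Merge sort trace:

Split: [2, 10, 7, 3] -> [2, 10] and [7, 3]
  Split: [2, 10] -> [2] and [10]
  Merge: [2] + [10] -> [2, 10]
  Split: [7, 3] -> [7] and [3]
  Merge: [7] + [3] -> [3, 7]
Merge: [2, 10] + [3, 7] -> [2, 3, 7, 10]

Final sorted array: [2, 3, 7, 10]

The merge sort proceeds by recursively splitting the array and merging sorted halves.
After all merges, the sorted array is [2, 3, 7, 10].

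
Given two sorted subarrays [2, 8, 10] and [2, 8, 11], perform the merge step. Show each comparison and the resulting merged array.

Merging process:

Compare 2 vs 2: take 2 from left. Merged: [2]
Compare 8 vs 2: take 2 from right. Merged: [2, 2]
Compare 8 vs 8: take 8 from left. Merged: [2, 2, 8]
Compare 10 vs 8: take 8 from right. Merged: [2, 2, 8, 8]
Compare 10 vs 11: take 10 from left. Merged: [2, 2, 8, 8, 10]
Append remaining from right: [11]. Merged: [2, 2, 8, 8, 10, 11]

Final merged array: [2, 2, 8, 8, 10, 11]
Total comparisons: 5

The merged array is [2, 2, 8, 8, 10, 11], requiring 5 comparisons. The merge step runs in O(n) time where n is the total number of elements.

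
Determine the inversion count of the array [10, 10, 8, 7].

Finding inversions in [10, 10, 8, 7]:

(0, 2): arr[0]=10 > arr[2]=8
(0, 3): arr[0]=10 > arr[3]=7
(1, 2): arr[1]=10 > arr[2]=8
(1, 3): arr[1]=10 > arr[3]=7
(2, 3): arr[2]=8 > arr[3]=7

Total inversions: 5

The array has 5 inversion(s): (0,2), (0,3), (1,2), (1,3), (2,3). Each pair (i,j) satisfies i < j and arr[i] > arr[j].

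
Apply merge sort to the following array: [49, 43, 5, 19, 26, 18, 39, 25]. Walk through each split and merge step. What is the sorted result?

Merge sort trace:

Split: [49, 43, 5, 19, 26, 18, 39, 25] -> [49, 43, 5, 19] and [26, 18, 39, 25]
  Split: [49, 43, 5, 19] -> [49, 43] and [5, 19]
    Split: [49, 43] -> [49] and [43]
    Merge: [49] + [43] -> [43, 49]
    Split: [5, 19] -> [5] and [19]
    Merge: [5] + [19] -> [5, 19]
  Merge: [43, 49] + [5, 19] -> [5, 19, 43, 49]
  Split: [26, 18, 39, 25] -> [26, 18] and [39, 25]
    Split: [26, 18] -> [26] and [18]
    Merge: [26] + [18] -> [18, 26]
    Split: [39, 25] -> [39] and [25]
    Merge: [39] + [25] -> [25, 39]
  Merge: [18, 26] + [25, 39] -> [18, 25, 26, 39]
Merge: [5, 19, 43, 49] + [18, 25, 26, 39] -> [5, 18, 19, 25, 26, 39, 43, 49]

Final sorted array: [5, 18, 19, 25, 26, 39, 43, 49]

The merge sort proceeds by recursively splitting the array and merging sorted halves.
After all merges, the sorted array is [5, 18, 19, 25, 26, 39, 43, 49].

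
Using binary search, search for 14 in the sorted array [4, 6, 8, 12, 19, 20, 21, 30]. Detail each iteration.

Binary search for 14 in [4, 6, 8, 12, 19, 20, 21, 30]:

lo=0, hi=7, mid=3, arr[mid]=12 -> 12 < 14, search right half
lo=4, hi=7, mid=5, arr[mid]=20 -> 20 > 14, search left half
lo=4, hi=4, mid=4, arr[mid]=19 -> 19 > 14, search left half
lo=4 > hi=3, target 14 not found

Binary search determines that 14 is not in the array after 3 comparisons. The search space was exhausted without finding the target.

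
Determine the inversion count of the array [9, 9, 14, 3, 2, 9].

Finding inversions in [9, 9, 14, 3, 2, 9]:

(0, 3): arr[0]=9 > arr[3]=3
(0, 4): arr[0]=9 > arr[4]=2
(1, 3): arr[1]=9 > arr[3]=3
(1, 4): arr[1]=9 > arr[4]=2
(2, 3): arr[2]=14 > arr[3]=3
(2, 4): arr[2]=14 > arr[4]=2
(2, 5): arr[2]=14 > arr[5]=9
(3, 4): arr[3]=3 > arr[4]=2

Total inversions: 8

The array has 8 inversion(s): (0,3), (0,4), (1,3), (1,4), (2,3), (2,4), (2,5), (3,4). Each pair (i,j) satisfies i < j and arr[i] > arr[j].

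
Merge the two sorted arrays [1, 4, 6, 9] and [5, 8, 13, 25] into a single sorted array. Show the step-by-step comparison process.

Merging process:

Compare 1 vs 5: take 1 from left. Merged: [1]
Compare 4 vs 5: take 4 from left. Merged: [1, 4]
Compare 6 vs 5: take 5 from right. Merged: [1, 4, 5]
Compare 6 vs 8: take 6 from left. Merged: [1, 4, 5, 6]
Compare 9 vs 8: take 8 from right. Merged: [1, 4, 5, 6, 8]
Compare 9 vs 13: take 9 from left. Merged: [1, 4, 5, 6, 8, 9]
Append remaining from right: [13, 25]. Merged: [1, 4, 5, 6, 8, 9, 13, 25]

Final merged array: [1, 4, 5, 6, 8, 9, 13, 25]
Total comparisons: 6

The merged array is [1, 4, 5, 6, 8, 9, 13, 25], requiring 6 comparisons. The merge step runs in O(n) time where n is the total number of elements.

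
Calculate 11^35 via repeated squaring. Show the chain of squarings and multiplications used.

Computing 11^35 by squaring (build up from 11^1; each line after the first costs one multiplication):

11^1 = 11
11^2 = (11^1)^2 = 11^2 = 121
11^4 = (11^2)^2 = 121^2 = 14641
11^8 = (11^4)^2 = 14641^2 = 214358881
11^16 = (11^8)^2 = 214358881^2 = 45949729863572161
11^17 = 11 * 11^16 = 11 * 45949729863572161 = 505447028499293771
11^34 = (11^17)^2 = 505447028499293771^2 = 255476698618765889551019445759400441
11^35 = 11 * 11^34 = 11 * 255476698618765889551019445759400441 = 2810243684806424785061213903353404851

Result: 2810243684806424785061213903353404851
Multiplications needed: 7 (7 lines after 11^1)

11^35 = 2810243684806424785061213903353404851. Using exponentiation by squaring, this requires 7 multiplications. The key idea: if the exponent is even, square the half-power; if odd, multiply by the base once.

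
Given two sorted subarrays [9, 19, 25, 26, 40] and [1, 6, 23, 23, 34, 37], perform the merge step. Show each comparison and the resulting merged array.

Merging process:

Compare 9 vs 1: take 1 from right. Merged: [1]
Compare 9 vs 6: take 6 from right. Merged: [1, 6]
Compare 9 vs 23: take 9 from left. Merged: [1, 6, 9]
Compare 19 vs 23: take 19 from left. Merged: [1, 6, 9, 19]
Compare 25 vs 23: take 23 from right. Merged: [1, 6, 9, 19, 23]
Compare 25 vs 23: take 23 from right. Merged: [1, 6, 9, 19, 23, 23]
Compare 25 vs 34: take 25 from left. Merged: [1, 6, 9, 19, 23, 23, 25]
Compare 26 vs 34: take 26 from left. Merged: [1, 6, 9, 19, 23, 23, 25, 26]
Compare 40 vs 34: take 34 from right. Merged: [1, 6, 9, 19, 23, 23, 25, 26, 34]
Compare 40 vs 37: take 37 from right. Merged: [1, 6, 9, 19, 23, 23, 25, 26, 34, 37]
Append remaining from left: [40]. Merged: [1, 6, 9, 19, 23, 23, 25, 26, 34, 37, 40]

Final merged array: [1, 6, 9, 19, 23, 23, 25, 26, 34, 37, 40]
Total comparisons: 10

The merged array is [1, 6, 9, 19, 23, 23, 25, 26, 34, 37, 40], requiring 10 comparisons. The merge step runs in O(n) time where n is the total number of elements.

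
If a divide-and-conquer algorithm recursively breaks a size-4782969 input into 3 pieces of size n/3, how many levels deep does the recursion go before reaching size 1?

For divide and conquer with division factor 3:

Problem sizes at each level:
Level 0: 4782969
Level 1: 1594323
Level 2: 531441
Level 3: 177147
Level 4: 59049
Level 5: 19683
Level 6: 6561
Level 7: 2187
Level 8: 729
Level 9: 243
Level 10: 81
Level 11: 27
Level 12: 9
Level 13: 3
Level 14: 1

The root is level 0 and the size-1 base case is level 14 (the tree spans levels 0 through 14, i.e. 15 levels counting the root), so the depth is the number of divisions: log_3(4782969) = 14

The recursion tree depth is log_3(4782969) = 14. At each level, the problem size is divided by 3, so it takes 14 divisions to reduce to a base case of size 1. The algorithm makes 3 recursive calls at each level.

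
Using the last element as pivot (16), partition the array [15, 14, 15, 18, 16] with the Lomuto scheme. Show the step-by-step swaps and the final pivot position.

Lomuto partition with pivot = 16:

Initial array: [15, 14, 15, 18, 16]

arr[0]=15 <= 16: swap with position 0, array becomes [15, 14, 15, 18, 16]
arr[1]=14 <= 16: swap with position 1, array becomes [15, 14, 15, 18, 16]
arr[2]=15 <= 16: swap with position 2, array becomes [15, 14, 15, 18, 16]
arr[3]=18 > 16: no swap

Place pivot at position 3: [15, 14, 15, 16, 18]
Pivot position: 3

After partitioning with pivot 16, the array becomes [15, 14, 15, 16, 18]. The pivot is placed at index 3. All elements to the left of the pivot are <= 16, and all elements to the right are > 16.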